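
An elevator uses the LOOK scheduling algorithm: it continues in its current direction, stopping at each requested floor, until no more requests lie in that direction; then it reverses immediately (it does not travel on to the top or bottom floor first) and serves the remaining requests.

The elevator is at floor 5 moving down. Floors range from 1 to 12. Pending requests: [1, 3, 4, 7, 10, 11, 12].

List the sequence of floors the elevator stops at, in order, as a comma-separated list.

Answer: 4, 3, 1, 7, 10, 11, 12

Derivation:
Current: 5, moving DOWN
Serve below first (descending): [4, 3, 1]
Then reverse, serve above (ascending): [7, 10, 11, 12]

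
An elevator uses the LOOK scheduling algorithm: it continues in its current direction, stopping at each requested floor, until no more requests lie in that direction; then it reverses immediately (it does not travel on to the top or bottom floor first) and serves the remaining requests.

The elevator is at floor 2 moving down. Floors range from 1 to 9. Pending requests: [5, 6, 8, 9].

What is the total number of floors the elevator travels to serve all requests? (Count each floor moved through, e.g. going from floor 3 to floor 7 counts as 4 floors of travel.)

Answer: 7

Derivation:
Start at floor 2 moving down, LOOK stop order: [5, 6, 8, 9]
  2 → 5: |5-2| = 3, total = 3
  5 → 6: |6-5| = 1, total = 4
  6 → 8: |8-6| = 2, total = 6
  8 → 9: |9-8| = 1, total = 7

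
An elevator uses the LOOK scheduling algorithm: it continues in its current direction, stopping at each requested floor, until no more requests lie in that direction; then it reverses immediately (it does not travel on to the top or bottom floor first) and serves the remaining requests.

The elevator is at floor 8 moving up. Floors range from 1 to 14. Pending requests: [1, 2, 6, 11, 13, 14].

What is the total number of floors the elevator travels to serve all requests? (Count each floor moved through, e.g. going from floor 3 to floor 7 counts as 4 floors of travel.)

Answer: 19

Derivation:
Start at floor 8 moving up, LOOK stop order: [11, 13, 14, 6, 2, 1]
  8 → 11: |11-8| = 3, total = 3
  11 → 13: |13-11| = 2, total = 5
  13 → 14: |14-13| = 1, total = 6
  14 → 6: |6-14| = 8, total = 14
  6 → 2: |2-6| = 4, total = 18
  2 → 1: |1-2| = 1, total = 19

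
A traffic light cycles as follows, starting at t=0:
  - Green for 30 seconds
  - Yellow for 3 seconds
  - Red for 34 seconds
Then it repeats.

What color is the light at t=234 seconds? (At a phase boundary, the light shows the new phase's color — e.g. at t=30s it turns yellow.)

Cycle length = 30 + 3 + 34 = 67s
t = 234, phase_t = 234 mod 67 = 33
33 >= 33 → RED

Answer: red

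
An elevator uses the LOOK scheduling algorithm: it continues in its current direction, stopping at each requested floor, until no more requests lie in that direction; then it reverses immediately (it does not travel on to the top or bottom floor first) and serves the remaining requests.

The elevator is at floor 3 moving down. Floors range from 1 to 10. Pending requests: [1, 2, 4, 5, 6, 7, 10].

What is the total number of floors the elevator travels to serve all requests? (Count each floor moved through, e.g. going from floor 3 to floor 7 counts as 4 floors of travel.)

Answer: 11

Derivation:
Start at floor 3 moving down, LOOK stop order: [2, 1, 4, 5, 6, 7, 10]
  3 → 2: |2-3| = 1, total = 1
  2 → 1: |1-2| = 1, total = 2
  1 → 4: |4-1| = 3, total = 5
  4 → 5: |5-4| = 1, total = 6
  5 → 6: |6-5| = 1, total = 7
  6 → 7: |7-6| = 1, total = 8
  7 → 10: |10-7| = 3, total = 11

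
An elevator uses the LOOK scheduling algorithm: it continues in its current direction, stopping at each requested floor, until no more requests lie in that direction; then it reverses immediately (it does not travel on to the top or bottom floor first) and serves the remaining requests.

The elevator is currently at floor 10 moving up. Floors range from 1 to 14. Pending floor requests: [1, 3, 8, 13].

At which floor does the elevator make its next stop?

Answer: 13

Derivation:
Current floor: 10, direction: up
Requests above: [13]
Requests below: [1, 3, 8]
Moving up and requests lie above → nearest above is min([13]) = 13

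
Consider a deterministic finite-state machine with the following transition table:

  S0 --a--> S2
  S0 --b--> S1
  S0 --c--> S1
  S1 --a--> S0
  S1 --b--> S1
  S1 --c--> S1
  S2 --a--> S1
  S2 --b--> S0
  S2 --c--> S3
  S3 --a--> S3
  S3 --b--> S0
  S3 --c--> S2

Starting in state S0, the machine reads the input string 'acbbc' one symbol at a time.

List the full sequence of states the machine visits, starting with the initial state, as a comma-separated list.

Start: S0
  read 'a': S0 --a--> S2
  read 'c': S2 --c--> S3
  read 'b': S3 --b--> S0
  read 'b': S0 --b--> S1
  read 'c': S1 --c--> S1

Answer: S0, S2, S3, S0, S1, S1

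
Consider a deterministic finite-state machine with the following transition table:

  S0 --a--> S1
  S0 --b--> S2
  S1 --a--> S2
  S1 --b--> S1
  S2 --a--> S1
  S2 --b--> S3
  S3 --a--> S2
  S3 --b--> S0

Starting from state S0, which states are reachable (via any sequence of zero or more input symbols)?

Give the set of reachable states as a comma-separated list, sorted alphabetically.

BFS from S0:
  visit S0: S0--a-->S1 (new), S0--b-->S2 (new)
  visit S1: S1--a-->S2 (seen), S1--b-->S1 (seen)
  visit S2: S2--a-->S1 (seen), S2--b-->S3 (new)
  visit S3: S3--a-->S2 (seen), S3--b-->S0 (seen)

Answer: S0, S1, S2, S3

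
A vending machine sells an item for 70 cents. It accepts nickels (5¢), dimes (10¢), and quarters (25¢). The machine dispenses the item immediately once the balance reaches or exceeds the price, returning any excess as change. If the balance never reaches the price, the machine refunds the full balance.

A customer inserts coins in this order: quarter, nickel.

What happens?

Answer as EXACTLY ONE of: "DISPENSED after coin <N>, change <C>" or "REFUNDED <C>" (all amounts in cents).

Price: 70¢
Coin 1 (quarter, 25¢): balance = 25¢
Coin 2 (nickel, 5¢): balance = 30¢
All coins inserted, balance 30¢ < price 70¢ → REFUND 30¢

Answer: REFUNDED 30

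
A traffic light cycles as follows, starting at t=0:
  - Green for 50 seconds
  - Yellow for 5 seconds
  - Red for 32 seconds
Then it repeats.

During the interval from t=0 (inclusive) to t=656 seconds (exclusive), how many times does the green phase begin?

Cycle = 50+5+32 = 87s
green phase starts at t = k*87 + 0 for k=0,1,2,...
Need k*87+0 < 656 → k < 7.540
k ∈ {0, ..., 7} → 8 starts

Answer: 8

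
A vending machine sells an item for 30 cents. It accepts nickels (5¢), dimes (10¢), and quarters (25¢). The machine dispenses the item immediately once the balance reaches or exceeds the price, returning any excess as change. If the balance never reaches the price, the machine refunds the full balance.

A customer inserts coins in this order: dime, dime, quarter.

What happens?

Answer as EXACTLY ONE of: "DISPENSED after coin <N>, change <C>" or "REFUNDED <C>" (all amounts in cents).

Answer: DISPENSED after coin 3, change 15

Derivation:
Price: 30¢
Coin 1 (dime, 10¢): balance = 10¢
Coin 2 (dime, 10¢): balance = 20¢
Coin 3 (quarter, 25¢): balance = 45¢
  → balance >= price → DISPENSE, change = 45 - 30 = 15¢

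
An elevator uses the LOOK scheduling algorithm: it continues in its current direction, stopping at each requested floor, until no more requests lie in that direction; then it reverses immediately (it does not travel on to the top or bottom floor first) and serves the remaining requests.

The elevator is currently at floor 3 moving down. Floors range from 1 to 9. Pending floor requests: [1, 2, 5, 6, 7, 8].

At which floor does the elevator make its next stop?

Current floor: 3, direction: down
Requests above: [5, 6, 7, 8]
Requests below: [1, 2]
Moving down and requests lie below → nearest below is max([1, 2]) = 2

Answer: 2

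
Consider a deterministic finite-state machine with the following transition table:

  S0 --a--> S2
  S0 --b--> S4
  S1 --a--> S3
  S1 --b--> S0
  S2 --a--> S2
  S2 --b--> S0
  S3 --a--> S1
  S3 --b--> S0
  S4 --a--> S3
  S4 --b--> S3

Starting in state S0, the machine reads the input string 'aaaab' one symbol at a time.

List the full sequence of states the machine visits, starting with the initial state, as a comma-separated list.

Start: S0
  read 'a': S0 --a--> S2
  read 'a': S2 --a--> S2
  read 'a': S2 --a--> S2
  read 'a': S2 --a--> S2
  read 'b': S2 --b--> S0

Answer: S0, S2, S2, S2, S2, S0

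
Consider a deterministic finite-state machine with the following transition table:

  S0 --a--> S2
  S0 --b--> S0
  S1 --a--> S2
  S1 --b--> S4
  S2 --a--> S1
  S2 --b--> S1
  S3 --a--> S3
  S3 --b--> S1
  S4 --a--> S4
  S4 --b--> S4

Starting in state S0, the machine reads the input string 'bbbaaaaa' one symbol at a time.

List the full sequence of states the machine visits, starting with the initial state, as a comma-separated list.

Start: S0
  read 'b': S0 --b--> S0
  read 'b': S0 --b--> S0
  read 'b': S0 --b--> S0
  read 'a': S0 --a--> S2
  read 'a': S2 --a--> S1
  read 'a': S1 --a--> S2
  read 'a': S2 --a--> S1
  read 'a': S1 --a--> S2

Answer: S0, S0, S0, S0, S2, S1, S2, S1, S2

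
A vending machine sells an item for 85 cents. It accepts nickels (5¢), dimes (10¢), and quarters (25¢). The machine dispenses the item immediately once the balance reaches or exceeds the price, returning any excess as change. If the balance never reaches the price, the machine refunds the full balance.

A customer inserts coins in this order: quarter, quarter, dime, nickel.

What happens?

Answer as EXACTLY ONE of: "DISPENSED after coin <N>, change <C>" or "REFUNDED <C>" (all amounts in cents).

Answer: REFUNDED 65

Derivation:
Price: 85¢
Coin 1 (quarter, 25¢): balance = 25¢
Coin 2 (quarter, 25¢): balance = 50¢
Coin 3 (dime, 10¢): balance = 60¢
Coin 4 (nickel, 5¢): balance = 65¢
All coins inserted, balance 65¢ < price 85¢ → REFUND 65¢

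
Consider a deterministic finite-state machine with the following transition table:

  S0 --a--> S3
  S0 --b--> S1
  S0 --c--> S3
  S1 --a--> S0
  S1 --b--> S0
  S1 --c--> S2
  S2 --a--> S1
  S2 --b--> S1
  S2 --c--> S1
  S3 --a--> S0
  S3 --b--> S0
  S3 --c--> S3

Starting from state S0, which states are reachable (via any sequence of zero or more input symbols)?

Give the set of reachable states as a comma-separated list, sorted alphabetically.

Answer: S0, S1, S2, S3

Derivation:
BFS from S0:
  visit S0: S0--a-->S3 (new), S0--b-->S1 (new), S0--c-->S3 (seen)
  visit S3: S3--a-->S0 (seen), S3--b-->S0 (seen), S3--c-->S3 (seen)
  visit S1: S1--a-->S0 (seen), S1--b-->S0 (seen), S1--c-->S2 (new)
  visit S2: S2--a-->S1 (seen), S2--b-->S1 (seen), S2--c-->S1 (seen)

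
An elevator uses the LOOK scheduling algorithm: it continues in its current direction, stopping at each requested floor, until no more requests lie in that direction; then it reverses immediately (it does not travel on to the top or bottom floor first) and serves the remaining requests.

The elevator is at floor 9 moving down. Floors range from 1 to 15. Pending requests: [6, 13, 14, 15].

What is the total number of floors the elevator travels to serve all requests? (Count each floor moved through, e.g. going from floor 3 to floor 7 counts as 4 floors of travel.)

Start at floor 9 moving down, LOOK stop order: [6, 13, 14, 15]
  9 → 6: |6-9| = 3, total = 3
  6 → 13: |13-6| = 7, total = 10
  13 → 14: |14-13| = 1, total = 11
  14 → 15: |15-14| = 1, total = 12

Answer: 12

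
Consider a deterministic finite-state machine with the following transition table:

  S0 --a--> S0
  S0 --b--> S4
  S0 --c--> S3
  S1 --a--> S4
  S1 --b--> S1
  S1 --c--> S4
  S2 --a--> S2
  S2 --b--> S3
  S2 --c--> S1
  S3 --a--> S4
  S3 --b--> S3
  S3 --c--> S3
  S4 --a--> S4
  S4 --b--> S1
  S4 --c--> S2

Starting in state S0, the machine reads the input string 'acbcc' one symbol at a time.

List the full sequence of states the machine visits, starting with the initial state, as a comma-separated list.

Start: S0
  read 'a': S0 --a--> S0
  read 'c': S0 --c--> S3
  read 'b': S3 --b--> S3
  read 'c': S3 --c--> S3
  read 'c': S3 --c--> S3

Answer: S0, S0, S3, S3, S3, S3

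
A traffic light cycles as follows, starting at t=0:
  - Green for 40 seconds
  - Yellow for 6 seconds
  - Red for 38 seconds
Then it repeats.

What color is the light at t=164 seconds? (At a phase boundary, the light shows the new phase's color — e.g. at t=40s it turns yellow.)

Answer: red

Derivation:
Cycle length = 40 + 6 + 38 = 84s
t = 164, phase_t = 164 mod 84 = 80
80 >= 46 → RED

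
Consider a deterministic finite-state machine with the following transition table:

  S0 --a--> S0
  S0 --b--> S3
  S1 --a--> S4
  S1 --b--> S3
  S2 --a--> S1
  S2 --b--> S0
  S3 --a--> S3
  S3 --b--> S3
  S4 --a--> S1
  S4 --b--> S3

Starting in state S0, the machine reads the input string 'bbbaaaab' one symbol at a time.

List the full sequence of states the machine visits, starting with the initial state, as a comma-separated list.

Answer: S0, S3, S3, S3, S3, S3, S3, S3, S3

Derivation:
Start: S0
  read 'b': S0 --b--> S3
  read 'b': S3 --b--> S3
  read 'b': S3 --b--> S3
  read 'a': S3 --a--> S3
  read 'a': S3 --a--> S3
  read 'a': S3 --a--> S3
  read 'a': S3 --a--> S3
  read 'b': S3 --b--> S3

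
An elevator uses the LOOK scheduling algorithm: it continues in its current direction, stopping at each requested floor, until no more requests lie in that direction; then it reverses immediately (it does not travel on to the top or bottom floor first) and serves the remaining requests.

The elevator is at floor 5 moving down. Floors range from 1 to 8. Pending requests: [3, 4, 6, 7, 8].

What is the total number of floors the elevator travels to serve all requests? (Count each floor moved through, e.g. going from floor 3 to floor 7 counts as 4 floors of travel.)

Answer: 7

Derivation:
Start at floor 5 moving down, LOOK stop order: [4, 3, 6, 7, 8]
  5 → 4: |4-5| = 1, total = 1
  4 → 3: |3-4| = 1, total = 2
  3 → 6: |6-3| = 3, total = 5
  6 → 7: |7-6| = 1, total = 6
  7 → 8: |8-7| = 1, total = 7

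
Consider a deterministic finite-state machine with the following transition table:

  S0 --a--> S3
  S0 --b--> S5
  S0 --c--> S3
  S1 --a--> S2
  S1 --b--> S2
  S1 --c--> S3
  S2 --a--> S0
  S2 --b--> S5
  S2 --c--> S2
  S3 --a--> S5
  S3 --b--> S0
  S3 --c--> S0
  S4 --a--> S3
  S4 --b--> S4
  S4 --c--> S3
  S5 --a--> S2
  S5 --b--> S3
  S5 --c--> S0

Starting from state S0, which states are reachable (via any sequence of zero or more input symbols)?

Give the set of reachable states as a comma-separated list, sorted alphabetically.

BFS from S0:
  visit S0: S0--a-->S3 (new), S0--b-->S5 (new), S0--c-->S3 (seen)
  visit S3: S3--a-->S5 (seen), S3--b-->S0 (seen), S3--c-->S0 (seen)
  visit S5: S5--a-->S2 (new), S5--b-->S3 (seen), S5--c-->S0 (seen)
  visit S2: S2--a-->S0 (seen), S2--b-->S5 (seen), S2--c-->S2 (seen)

Answer: S0, S2, S3, S5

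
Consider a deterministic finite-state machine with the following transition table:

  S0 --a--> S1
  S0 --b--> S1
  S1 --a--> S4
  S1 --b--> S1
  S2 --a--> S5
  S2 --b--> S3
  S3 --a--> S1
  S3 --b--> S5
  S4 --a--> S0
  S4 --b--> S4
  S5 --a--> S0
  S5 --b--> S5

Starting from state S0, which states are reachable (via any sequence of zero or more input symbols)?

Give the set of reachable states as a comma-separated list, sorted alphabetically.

Answer: S0, S1, S4

Derivation:
BFS from S0:
  visit S0: S0--a-->S1 (new), S0--b-->S1 (seen)
  visit S1: S1--a-->S4 (new), S1--b-->S1 (seen)
  visit S4: S4--a-->S0 (seen), S4--b-->S4 (seen)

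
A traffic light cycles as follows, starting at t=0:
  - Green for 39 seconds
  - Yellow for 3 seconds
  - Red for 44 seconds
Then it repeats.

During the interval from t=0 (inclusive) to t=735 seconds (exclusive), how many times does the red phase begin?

Cycle = 39+3+44 = 86s
red phase starts at t = k*86 + 42 for k=0,1,2,...
Need k*86+42 < 735 → k < 8.058
k ∈ {0, ..., 8} → 9 starts

Answer: 9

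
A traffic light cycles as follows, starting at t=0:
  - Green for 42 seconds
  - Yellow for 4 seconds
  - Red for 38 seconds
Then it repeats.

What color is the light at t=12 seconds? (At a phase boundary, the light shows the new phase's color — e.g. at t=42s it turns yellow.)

Answer: green

Derivation:
Cycle length = 42 + 4 + 38 = 84s
t = 12, phase_t = 12 mod 84 = 12
12 < 42 (green end) → GREEN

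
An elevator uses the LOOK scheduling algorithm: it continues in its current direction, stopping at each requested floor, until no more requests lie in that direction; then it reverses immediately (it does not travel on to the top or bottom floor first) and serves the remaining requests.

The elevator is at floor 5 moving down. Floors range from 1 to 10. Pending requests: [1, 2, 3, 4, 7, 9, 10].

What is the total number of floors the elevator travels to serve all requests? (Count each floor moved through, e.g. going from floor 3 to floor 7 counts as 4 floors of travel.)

Answer: 13

Derivation:
Start at floor 5 moving down, LOOK stop order: [4, 3, 2, 1, 7, 9, 10]
  5 → 4: |4-5| = 1, total = 1
  4 → 3: |3-4| = 1, total = 2
  3 → 2: |2-3| = 1, total = 3
  2 → 1: |1-2| = 1, total = 4
  1 → 7: |7-1| = 6, total = 10
  7 → 9: |9-7| = 2, total = 12
  9 → 10: |10-9| = 1, total = 13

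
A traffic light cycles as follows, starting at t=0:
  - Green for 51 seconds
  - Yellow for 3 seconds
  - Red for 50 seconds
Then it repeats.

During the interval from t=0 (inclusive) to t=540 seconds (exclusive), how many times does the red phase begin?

Answer: 5

Derivation:
Cycle = 51+3+50 = 104s
red phase starts at t = k*104 + 54 for k=0,1,2,...
Need k*104+54 < 540 → k < 4.673
k ∈ {0, ..., 4} → 5 starts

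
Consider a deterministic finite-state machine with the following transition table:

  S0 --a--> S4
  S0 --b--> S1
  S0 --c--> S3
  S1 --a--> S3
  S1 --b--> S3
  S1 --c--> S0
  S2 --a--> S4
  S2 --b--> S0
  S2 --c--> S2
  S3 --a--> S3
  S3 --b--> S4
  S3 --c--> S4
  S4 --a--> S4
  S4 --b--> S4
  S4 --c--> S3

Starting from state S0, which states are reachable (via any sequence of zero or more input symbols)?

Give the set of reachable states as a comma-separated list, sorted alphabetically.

Answer: S0, S1, S3, S4

Derivation:
BFS from S0:
  visit S0: S0--a-->S4 (new), S0--b-->S1 (new), S0--c-->S3 (new)
  visit S4: S4--a-->S4 (seen), S4--b-->S4 (seen), S4--c-->S3 (seen)
  visit S1: S1--a-->S3 (seen), S1--b-->S3 (seen), S1--c-->S0 (seen)
  visit S3: S3--a-->S3 (seen), S3--b-->S4 (seen), S3--c-->S4 (seen)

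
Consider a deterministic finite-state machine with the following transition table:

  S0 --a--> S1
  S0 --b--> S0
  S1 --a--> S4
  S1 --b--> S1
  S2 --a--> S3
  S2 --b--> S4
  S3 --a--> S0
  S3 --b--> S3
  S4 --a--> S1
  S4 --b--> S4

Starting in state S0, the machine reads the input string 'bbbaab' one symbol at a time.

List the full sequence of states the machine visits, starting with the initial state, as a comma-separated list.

Answer: S0, S0, S0, S0, S1, S4, S4

Derivation:
Start: S0
  read 'b': S0 --b--> S0
  read 'b': S0 --b--> S0
  read 'b': S0 --b--> S0
  read 'a': S0 --a--> S1
  read 'a': S1 --a--> S4
  read 'b': S4 --b--> S4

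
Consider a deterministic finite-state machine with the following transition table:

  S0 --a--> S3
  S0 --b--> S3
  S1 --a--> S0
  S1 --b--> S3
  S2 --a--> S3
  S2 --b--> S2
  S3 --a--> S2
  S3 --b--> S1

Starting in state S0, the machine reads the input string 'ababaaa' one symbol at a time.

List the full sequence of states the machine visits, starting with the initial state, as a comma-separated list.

Answer: S0, S3, S1, S0, S3, S2, S3, S2

Derivation:
Start: S0
  read 'a': S0 --a--> S3
  read 'b': S3 --b--> S1
  read 'a': S1 --a--> S0
  read 'b': S0 --b--> S3
  read 'a': S3 --a--> S2
  read 'a': S2 --a--> S3
  read 'a': S3 --a--> S2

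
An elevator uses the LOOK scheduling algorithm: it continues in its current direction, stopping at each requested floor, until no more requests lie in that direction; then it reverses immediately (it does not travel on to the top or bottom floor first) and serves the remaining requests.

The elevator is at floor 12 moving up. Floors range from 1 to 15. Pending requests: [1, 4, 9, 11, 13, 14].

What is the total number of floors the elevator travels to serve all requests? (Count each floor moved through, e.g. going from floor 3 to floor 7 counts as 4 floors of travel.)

Answer: 15

Derivation:
Start at floor 12 moving up, LOOK stop order: [13, 14, 11, 9, 4, 1]
  12 → 13: |13-12| = 1, total = 1
  13 → 14: |14-13| = 1, total = 2
  14 → 11: |11-14| = 3, total = 5
  11 → 9: |9-11| = 2, total = 7
  9 → 4: |4-9| = 5, total = 12
  4 → 1: |1-4| = 3, total = 15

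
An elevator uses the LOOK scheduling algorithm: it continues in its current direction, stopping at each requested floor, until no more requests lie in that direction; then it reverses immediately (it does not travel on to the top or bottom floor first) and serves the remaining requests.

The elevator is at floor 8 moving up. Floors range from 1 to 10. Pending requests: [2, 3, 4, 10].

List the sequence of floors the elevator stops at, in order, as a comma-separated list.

Answer: 10, 4, 3, 2

Derivation:
Current: 8, moving UP
Serve above first (ascending): [10]
Then reverse, serve below (descending): [4, 3, 2]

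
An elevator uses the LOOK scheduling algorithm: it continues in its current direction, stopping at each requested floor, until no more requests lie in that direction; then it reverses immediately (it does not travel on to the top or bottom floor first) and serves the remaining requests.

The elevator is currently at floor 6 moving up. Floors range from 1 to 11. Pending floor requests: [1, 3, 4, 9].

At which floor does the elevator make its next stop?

Answer: 9

Derivation:
Current floor: 6, direction: up
Requests above: [9]
Requests below: [1, 3, 4]
Moving up and requests lie above → nearest above is min([9]) = 9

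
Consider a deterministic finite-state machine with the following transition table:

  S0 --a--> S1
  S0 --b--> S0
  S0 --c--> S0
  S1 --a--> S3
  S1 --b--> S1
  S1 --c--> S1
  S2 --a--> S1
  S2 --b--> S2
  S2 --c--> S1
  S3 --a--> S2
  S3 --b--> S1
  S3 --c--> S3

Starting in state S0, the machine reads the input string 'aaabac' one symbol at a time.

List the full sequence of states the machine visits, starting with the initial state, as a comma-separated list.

Answer: S0, S1, S3, S2, S2, S1, S1

Derivation:
Start: S0
  read 'a': S0 --a--> S1
  read 'a': S1 --a--> S3
  read 'a': S3 --a--> S2
  read 'b': S2 --b--> S2
  read 'a': S2 --a--> S1
  read 'c': S1 --c--> S1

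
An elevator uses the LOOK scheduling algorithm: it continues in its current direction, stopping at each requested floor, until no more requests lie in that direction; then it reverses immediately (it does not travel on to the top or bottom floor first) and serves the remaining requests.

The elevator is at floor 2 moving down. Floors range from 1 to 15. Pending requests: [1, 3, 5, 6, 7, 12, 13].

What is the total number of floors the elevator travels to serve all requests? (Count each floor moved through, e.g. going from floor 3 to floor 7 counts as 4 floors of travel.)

Answer: 13

Derivation:
Start at floor 2 moving down, LOOK stop order: [1, 3, 5, 6, 7, 12, 13]
  2 → 1: |1-2| = 1, total = 1
  1 → 3: |3-1| = 2, total = 3
  3 → 5: |5-3| = 2, total = 5
  5 → 6: |6-5| = 1, total = 6
  6 → 7: |7-6| = 1, total = 7
  7 → 12: |12-7| = 5, total = 12
  12 → 13: |13-12| = 1, total = 13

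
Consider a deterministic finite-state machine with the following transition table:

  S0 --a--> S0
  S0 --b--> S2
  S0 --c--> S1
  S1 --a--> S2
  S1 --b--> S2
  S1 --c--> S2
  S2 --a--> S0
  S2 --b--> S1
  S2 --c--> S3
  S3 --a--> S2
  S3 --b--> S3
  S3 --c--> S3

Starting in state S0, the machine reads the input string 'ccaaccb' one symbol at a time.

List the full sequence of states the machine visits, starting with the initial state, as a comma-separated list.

Answer: S0, S1, S2, S0, S0, S1, S2, S1

Derivation:
Start: S0
  read 'c': S0 --c--> S1
  read 'c': S1 --c--> S2
  read 'a': S2 --a--> S0
  read 'a': S0 --a--> S0
  read 'c': S0 --c--> S1
  read 'c': S1 --c--> S2
  read 'b': S2 --b--> S1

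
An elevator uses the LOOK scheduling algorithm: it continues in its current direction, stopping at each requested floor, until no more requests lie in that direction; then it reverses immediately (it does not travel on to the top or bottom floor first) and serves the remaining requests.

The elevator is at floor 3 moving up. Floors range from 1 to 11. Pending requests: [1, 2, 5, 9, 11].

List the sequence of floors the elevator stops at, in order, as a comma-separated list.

Current: 3, moving UP
Serve above first (ascending): [5, 9, 11]
Then reverse, serve below (descending): [2, 1]

Answer: 5, 9, 11, 2, 1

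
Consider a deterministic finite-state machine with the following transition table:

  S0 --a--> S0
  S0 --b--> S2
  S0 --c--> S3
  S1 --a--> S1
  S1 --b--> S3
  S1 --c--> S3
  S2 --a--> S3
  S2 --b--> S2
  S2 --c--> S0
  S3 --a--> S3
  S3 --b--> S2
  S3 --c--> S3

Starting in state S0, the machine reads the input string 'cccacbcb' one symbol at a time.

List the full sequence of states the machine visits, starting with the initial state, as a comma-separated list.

Answer: S0, S3, S3, S3, S3, S3, S2, S0, S2

Derivation:
Start: S0
  read 'c': S0 --c--> S3
  read 'c': S3 --c--> S3
  read 'c': S3 --c--> S3
  read 'a': S3 --a--> S3
  read 'c': S3 --c--> S3
  read 'b': S3 --b--> S2
  read 'c': S2 --c--> S0
  read 'b': S0 --b--> S2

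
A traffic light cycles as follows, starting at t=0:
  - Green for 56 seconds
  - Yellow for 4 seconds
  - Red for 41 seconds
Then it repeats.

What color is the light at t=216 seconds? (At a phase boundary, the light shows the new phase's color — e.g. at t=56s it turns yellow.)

Cycle length = 56 + 4 + 41 = 101s
t = 216, phase_t = 216 mod 101 = 14
14 < 56 (green end) → GREEN

Answer: green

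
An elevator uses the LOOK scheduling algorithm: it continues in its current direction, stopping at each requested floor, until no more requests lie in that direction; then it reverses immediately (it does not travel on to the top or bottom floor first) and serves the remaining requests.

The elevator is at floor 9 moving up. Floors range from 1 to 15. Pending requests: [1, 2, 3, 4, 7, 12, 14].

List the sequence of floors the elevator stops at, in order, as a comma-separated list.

Answer: 12, 14, 7, 4, 3, 2, 1

Derivation:
Current: 9, moving UP
Serve above first (ascending): [12, 14]
Then reverse, serve below (descending): [7, 4, 3, 2, 1]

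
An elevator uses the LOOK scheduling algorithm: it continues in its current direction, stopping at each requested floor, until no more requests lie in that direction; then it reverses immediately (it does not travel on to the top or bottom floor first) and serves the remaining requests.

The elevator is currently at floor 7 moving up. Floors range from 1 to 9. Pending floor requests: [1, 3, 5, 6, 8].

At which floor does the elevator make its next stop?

Answer: 8

Derivation:
Current floor: 7, direction: up
Requests above: [8]
Requests below: [1, 3, 5, 6]
Moving up and requests lie above → nearest above is min([8]) = 8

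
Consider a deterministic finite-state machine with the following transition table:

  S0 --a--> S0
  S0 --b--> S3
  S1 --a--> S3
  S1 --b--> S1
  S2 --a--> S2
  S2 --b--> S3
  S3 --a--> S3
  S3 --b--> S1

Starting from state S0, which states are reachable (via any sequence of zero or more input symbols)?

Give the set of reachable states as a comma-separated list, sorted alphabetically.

BFS from S0:
  visit S0: S0--a-->S0 (seen), S0--b-->S3 (new)
  visit S3: S3--a-->S3 (seen), S3--b-->S1 (new)
  visit S1: S1--a-->S3 (seen), S1--b-->S1 (seen)

Answer: S0, S1, S3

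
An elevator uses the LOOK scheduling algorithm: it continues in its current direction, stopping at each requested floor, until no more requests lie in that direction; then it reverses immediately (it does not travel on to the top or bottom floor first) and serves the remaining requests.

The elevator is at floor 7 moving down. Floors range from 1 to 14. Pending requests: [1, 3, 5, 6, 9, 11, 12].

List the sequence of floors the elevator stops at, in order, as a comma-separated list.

Answer: 6, 5, 3, 1, 9, 11, 12

Derivation:
Current: 7, moving DOWN
Serve below first (descending): [6, 5, 3, 1]
Then reverse, serve above (ascending): [9, 11, 12]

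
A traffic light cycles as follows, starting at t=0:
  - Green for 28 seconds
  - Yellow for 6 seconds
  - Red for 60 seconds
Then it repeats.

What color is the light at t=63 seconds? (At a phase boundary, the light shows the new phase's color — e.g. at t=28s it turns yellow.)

Cycle length = 28 + 6 + 60 = 94s
t = 63, phase_t = 63 mod 94 = 63
63 >= 34 → RED

Answer: red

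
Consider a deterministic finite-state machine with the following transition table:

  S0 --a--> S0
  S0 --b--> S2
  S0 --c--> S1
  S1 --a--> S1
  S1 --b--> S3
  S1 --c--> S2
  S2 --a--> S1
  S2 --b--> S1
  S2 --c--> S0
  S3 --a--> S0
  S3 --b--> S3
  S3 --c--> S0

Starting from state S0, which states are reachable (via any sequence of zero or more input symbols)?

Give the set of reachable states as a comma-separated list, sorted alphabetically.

Answer: S0, S1, S2, S3

Derivation:
BFS from S0:
  visit S0: S0--a-->S0 (seen), S0--b-->S2 (new), S0--c-->S1 (new)
  visit S2: S2--a-->S1 (seen), S2--b-->S1 (seen), S2--c-->S0 (seen)
  visit S1: S1--a-->S1 (seen), S1--b-->S3 (new), S1--c-->S2 (seen)
  visit S3: S3--a-->S0 (seen), S3--b-->S3 (seen), S3--c-->S0 (seen)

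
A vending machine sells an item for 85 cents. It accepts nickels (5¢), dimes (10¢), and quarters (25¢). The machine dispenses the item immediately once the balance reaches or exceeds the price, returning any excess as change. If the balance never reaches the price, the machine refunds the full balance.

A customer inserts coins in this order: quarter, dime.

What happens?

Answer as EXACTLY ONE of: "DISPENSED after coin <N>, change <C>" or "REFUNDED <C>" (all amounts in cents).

Price: 85¢
Coin 1 (quarter, 25¢): balance = 25¢
Coin 2 (dime, 10¢): balance = 35¢
All coins inserted, balance 35¢ < price 85¢ → REFUND 35¢

Answer: REFUNDED 35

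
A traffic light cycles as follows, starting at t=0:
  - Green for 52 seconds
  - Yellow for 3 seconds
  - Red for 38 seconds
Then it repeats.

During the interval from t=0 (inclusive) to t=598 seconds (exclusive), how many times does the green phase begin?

Answer: 7

Derivation:
Cycle = 52+3+38 = 93s
green phase starts at t = k*93 + 0 for k=0,1,2,...
Need k*93+0 < 598 → k < 6.430
k ∈ {0, ..., 6} → 7 starts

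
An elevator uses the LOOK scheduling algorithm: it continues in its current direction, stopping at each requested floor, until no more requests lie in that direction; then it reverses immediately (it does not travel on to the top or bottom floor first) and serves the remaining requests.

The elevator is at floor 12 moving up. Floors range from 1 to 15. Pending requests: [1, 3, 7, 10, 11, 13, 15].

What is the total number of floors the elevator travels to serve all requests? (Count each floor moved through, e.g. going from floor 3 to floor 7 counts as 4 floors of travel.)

Answer: 17

Derivation:
Start at floor 12 moving up, LOOK stop order: [13, 15, 11, 10, 7, 3, 1]
  12 → 13: |13-12| = 1, total = 1
  13 → 15: |15-13| = 2, total = 3
  15 → 11: |11-15| = 4, total = 7
  11 → 10: |10-11| = 1, total = 8
  10 → 7: |7-10| = 3, total = 11
  7 → 3: |3-7| = 4, total = 15
  3 → 1: |1-3| = 2, total = 17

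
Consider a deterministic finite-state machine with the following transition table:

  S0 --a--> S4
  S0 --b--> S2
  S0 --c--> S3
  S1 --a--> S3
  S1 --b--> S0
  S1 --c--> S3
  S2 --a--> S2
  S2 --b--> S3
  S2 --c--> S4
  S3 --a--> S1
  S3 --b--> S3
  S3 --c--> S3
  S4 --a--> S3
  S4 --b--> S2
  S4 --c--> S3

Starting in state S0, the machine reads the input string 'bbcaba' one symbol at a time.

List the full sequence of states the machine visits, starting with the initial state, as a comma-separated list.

Start: S0
  read 'b': S0 --b--> S2
  read 'b': S2 --b--> S3
  read 'c': S3 --c--> S3
  read 'a': S3 --a--> S1
  read 'b': S1 --b--> S0
  read 'a': S0 --a--> S4

Answer: S0, S2, S3, S3, S1, S0, S4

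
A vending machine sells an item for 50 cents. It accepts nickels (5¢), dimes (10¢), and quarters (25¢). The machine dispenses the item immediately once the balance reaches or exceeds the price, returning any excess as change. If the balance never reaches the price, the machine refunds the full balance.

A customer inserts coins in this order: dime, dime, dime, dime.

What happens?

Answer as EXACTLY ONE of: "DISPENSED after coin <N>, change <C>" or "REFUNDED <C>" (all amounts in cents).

Answer: REFUNDED 40

Derivation:
Price: 50¢
Coin 1 (dime, 10¢): balance = 10¢
Coin 2 (dime, 10¢): balance = 20¢
Coin 3 (dime, 10¢): balance = 30¢
Coin 4 (dime, 10¢): balance = 40¢
All coins inserted, balance 40¢ < price 50¢ → REFUND 40¢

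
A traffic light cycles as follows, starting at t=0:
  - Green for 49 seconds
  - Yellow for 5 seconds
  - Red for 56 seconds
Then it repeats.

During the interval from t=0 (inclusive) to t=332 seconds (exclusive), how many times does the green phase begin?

Answer: 4

Derivation:
Cycle = 49+5+56 = 110s
green phase starts at t = k*110 + 0 for k=0,1,2,...
Need k*110+0 < 332 → k < 3.018
k ∈ {0, ..., 3} → 4 starts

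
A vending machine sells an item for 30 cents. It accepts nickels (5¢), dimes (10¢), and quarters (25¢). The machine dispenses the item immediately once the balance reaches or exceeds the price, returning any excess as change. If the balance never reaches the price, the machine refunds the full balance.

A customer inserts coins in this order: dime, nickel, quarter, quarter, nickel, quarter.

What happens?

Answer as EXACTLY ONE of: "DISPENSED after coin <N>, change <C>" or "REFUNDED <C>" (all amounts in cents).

Price: 30¢
Coin 1 (dime, 10¢): balance = 10¢
Coin 2 (nickel, 5¢): balance = 15¢
Coin 3 (quarter, 25¢): balance = 40¢
  → balance >= price → DISPENSE, change = 40 - 30 = 10¢

Answer: DISPENSED after coin 3, change 10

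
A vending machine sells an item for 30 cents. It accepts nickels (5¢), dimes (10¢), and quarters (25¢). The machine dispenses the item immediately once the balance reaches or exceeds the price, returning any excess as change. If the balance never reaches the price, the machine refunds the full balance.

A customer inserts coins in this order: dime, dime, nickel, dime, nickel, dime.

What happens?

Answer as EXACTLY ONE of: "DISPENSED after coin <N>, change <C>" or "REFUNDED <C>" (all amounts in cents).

Price: 30¢
Coin 1 (dime, 10¢): balance = 10¢
Coin 2 (dime, 10¢): balance = 20¢
Coin 3 (nickel, 5¢): balance = 25¢
Coin 4 (dime, 10¢): balance = 35¢
  → balance >= price → DISPENSE, change = 35 - 30 = 5¢

Answer: DISPENSED after coin 4, change 5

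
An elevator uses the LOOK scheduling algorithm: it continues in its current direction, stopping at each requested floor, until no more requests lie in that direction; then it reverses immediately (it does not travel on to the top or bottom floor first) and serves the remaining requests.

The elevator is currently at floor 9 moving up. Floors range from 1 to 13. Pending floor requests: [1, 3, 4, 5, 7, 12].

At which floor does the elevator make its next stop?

Answer: 12

Derivation:
Current floor: 9, direction: up
Requests above: [12]
Requests below: [1, 3, 4, 5, 7]
Moving up and requests lie above → nearest above is min([12]) = 12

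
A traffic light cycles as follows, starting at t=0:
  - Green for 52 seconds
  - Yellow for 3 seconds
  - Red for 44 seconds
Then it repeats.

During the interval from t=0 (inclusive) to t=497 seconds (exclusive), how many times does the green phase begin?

Cycle = 52+3+44 = 99s
green phase starts at t = k*99 + 0 for k=0,1,2,...
Need k*99+0 < 497 → k < 5.020
k ∈ {0, ..., 5} → 6 starts

Answer: 6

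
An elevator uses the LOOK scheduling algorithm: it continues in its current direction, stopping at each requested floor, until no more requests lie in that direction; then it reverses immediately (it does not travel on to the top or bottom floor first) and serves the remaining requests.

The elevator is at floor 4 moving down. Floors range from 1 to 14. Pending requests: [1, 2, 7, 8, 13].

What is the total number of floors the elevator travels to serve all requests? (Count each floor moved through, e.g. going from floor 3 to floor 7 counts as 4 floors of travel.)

Start at floor 4 moving down, LOOK stop order: [2, 1, 7, 8, 13]
  4 → 2: |2-4| = 2, total = 2
  2 → 1: |1-2| = 1, total = 3
  1 → 7: |7-1| = 6, total = 9
  7 → 8: |8-7| = 1, total = 10
  8 → 13: |13-8| = 5, total = 15

Answer: 15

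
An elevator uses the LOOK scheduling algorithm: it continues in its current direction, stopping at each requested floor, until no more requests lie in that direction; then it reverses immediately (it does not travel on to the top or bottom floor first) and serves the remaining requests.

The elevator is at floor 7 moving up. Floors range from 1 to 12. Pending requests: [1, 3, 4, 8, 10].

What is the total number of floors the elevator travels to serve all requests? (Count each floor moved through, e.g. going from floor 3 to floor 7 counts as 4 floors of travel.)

Answer: 12

Derivation:
Start at floor 7 moving up, LOOK stop order: [8, 10, 4, 3, 1]
  7 → 8: |8-7| = 1, total = 1
  8 → 10: |10-8| = 2, total = 3
  10 → 4: |4-10| = 6, total = 9
  4 → 3: |3-4| = 1, total = 10
  3 → 1: |1-3| = 2, total = 12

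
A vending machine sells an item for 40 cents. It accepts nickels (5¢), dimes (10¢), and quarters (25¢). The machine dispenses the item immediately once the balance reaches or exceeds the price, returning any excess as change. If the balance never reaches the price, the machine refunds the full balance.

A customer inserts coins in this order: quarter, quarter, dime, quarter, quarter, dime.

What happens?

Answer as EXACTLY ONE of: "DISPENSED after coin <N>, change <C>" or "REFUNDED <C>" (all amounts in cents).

Price: 40¢
Coin 1 (quarter, 25¢): balance = 25¢
Coin 2 (quarter, 25¢): balance = 50¢
  → balance >= price → DISPENSE, change = 50 - 40 = 10¢

Answer: DISPENSED after coin 2, change 10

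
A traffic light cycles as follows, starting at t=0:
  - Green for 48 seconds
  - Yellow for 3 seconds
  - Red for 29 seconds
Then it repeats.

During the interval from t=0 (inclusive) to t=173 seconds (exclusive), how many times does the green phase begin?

Cycle = 48+3+29 = 80s
green phase starts at t = k*80 + 0 for k=0,1,2,...
Need k*80+0 < 173 → k < 2.163
k ∈ {0, ..., 2} → 3 starts

Answer: 3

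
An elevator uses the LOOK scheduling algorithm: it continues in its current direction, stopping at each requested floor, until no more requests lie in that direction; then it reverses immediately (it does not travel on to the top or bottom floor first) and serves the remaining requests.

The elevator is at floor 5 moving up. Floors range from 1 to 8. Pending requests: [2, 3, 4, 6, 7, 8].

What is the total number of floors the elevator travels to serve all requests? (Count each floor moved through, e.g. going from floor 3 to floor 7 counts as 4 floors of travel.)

Start at floor 5 moving up, LOOK stop order: [6, 7, 8, 4, 3, 2]
  5 → 6: |6-5| = 1, total = 1
  6 → 7: |7-6| = 1, total = 2
  7 → 8: |8-7| = 1, total = 3
  8 → 4: |4-8| = 4, total = 7
  4 → 3: |3-4| = 1, total = 8
  3 → 2: |2-3| = 1, total = 9

Answer: 9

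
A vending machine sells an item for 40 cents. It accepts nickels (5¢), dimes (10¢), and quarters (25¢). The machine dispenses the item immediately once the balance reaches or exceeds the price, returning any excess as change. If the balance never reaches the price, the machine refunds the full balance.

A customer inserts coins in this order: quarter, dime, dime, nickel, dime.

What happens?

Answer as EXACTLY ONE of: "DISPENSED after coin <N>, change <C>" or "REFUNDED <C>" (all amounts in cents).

Answer: DISPENSED after coin 3, change 5

Derivation:
Price: 40¢
Coin 1 (quarter, 25¢): balance = 25¢
Coin 2 (dime, 10¢): balance = 35¢
Coin 3 (dime, 10¢): balance = 45¢
  → balance >= price → DISPENSE, change = 45 - 40 = 5¢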